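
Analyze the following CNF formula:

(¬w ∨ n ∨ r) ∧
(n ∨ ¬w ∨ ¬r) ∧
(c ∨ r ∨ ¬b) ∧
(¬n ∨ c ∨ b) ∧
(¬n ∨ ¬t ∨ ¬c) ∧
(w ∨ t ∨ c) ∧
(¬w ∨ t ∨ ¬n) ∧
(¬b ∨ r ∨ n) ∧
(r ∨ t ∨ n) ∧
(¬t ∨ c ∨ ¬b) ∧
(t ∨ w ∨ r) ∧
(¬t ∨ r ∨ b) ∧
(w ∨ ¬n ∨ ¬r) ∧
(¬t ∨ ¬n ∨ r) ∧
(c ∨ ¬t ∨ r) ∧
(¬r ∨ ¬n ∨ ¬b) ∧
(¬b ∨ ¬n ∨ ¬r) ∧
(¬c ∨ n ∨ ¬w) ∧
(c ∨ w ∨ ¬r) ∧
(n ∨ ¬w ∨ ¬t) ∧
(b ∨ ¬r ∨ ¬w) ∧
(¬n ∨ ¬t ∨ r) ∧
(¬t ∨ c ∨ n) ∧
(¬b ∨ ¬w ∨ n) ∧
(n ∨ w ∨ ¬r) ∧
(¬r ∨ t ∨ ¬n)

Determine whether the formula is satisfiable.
No

No, the formula is not satisfiable.

No assignment of truth values to the variables can make all 26 clauses true simultaneously.

The formula is UNSAT (unsatisfiable).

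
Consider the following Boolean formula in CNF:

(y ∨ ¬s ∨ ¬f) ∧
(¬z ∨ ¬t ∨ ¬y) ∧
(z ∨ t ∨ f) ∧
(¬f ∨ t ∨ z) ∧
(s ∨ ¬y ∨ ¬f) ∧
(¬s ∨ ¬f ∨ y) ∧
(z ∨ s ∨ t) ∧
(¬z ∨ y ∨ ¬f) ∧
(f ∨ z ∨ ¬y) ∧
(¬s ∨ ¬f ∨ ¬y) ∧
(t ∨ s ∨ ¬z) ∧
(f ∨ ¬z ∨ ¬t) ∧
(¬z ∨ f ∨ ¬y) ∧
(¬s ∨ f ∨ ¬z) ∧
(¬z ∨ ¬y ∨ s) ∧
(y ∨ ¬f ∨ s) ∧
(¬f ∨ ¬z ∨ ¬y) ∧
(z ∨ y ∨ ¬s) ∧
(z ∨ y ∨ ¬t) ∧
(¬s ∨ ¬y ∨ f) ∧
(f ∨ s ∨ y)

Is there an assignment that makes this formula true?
No

No, the formula is not satisfiable.

No assignment of truth values to the variables can make all 21 clauses true simultaneously.

The formula is UNSAT (unsatisfiable).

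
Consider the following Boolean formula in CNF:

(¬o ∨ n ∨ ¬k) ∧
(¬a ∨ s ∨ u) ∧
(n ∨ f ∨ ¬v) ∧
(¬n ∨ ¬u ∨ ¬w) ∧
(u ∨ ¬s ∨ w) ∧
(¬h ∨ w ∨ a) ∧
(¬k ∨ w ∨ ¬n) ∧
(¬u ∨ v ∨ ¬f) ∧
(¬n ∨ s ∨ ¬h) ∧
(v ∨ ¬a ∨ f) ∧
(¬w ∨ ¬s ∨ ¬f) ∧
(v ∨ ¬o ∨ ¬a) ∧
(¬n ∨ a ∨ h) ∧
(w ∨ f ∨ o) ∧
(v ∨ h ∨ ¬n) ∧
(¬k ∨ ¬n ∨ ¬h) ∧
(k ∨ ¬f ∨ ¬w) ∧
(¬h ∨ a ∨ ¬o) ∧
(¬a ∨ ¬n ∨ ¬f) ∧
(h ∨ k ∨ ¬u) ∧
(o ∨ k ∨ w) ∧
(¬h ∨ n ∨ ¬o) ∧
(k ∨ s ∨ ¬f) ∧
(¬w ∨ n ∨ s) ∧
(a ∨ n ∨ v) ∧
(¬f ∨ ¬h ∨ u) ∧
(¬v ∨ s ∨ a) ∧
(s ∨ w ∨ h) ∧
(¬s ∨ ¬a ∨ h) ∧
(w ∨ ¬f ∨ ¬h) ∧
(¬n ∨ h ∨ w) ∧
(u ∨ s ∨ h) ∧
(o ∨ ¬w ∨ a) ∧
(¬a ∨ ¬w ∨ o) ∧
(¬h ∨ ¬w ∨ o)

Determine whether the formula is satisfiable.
Yes

Yes, the formula is satisfiable.

One satisfying assignment is: h=True, f=False, s=True, a=True, o=True, v=True, n=True, w=True, k=False, u=False

Verification: With this assignment, all 35 clauses evaluate to true.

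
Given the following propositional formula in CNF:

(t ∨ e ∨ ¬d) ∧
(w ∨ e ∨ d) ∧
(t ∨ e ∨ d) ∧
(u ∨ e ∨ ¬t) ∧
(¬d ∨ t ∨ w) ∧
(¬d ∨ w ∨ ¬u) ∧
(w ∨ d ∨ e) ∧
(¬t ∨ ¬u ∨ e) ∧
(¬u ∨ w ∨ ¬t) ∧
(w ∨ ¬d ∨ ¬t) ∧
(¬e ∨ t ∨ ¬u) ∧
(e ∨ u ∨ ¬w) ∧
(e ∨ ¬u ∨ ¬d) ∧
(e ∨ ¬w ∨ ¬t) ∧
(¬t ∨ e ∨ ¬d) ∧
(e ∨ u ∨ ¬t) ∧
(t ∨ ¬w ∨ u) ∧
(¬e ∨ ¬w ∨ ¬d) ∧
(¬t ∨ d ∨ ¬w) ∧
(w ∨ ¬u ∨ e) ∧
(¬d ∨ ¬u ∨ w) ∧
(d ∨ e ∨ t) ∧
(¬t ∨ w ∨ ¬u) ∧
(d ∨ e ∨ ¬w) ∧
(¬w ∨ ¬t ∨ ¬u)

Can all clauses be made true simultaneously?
Yes

Yes, the formula is satisfiable.

One satisfying assignment is: d=False, w=False, u=False, t=False, e=True

Verification: With this assignment, all 25 clauses evaluate to true.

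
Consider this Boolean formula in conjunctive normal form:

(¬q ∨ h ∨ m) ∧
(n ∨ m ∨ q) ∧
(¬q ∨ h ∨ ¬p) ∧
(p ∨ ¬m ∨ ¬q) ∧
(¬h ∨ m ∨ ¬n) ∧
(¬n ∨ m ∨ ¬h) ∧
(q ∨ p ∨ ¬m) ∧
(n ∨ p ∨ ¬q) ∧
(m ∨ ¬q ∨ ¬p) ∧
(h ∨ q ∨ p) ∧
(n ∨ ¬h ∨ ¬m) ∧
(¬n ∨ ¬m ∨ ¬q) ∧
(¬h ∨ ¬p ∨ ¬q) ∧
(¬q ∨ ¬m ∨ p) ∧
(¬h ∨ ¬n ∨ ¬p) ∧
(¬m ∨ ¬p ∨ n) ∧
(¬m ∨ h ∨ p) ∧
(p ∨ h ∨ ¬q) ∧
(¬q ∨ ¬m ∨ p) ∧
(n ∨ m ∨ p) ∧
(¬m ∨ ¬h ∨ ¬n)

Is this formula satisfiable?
Yes

Yes, the formula is satisfiable.

One satisfying assignment is: m=False, q=False, p=True, h=False, n=True

Verification: With this assignment, all 21 clauses evaluate to true.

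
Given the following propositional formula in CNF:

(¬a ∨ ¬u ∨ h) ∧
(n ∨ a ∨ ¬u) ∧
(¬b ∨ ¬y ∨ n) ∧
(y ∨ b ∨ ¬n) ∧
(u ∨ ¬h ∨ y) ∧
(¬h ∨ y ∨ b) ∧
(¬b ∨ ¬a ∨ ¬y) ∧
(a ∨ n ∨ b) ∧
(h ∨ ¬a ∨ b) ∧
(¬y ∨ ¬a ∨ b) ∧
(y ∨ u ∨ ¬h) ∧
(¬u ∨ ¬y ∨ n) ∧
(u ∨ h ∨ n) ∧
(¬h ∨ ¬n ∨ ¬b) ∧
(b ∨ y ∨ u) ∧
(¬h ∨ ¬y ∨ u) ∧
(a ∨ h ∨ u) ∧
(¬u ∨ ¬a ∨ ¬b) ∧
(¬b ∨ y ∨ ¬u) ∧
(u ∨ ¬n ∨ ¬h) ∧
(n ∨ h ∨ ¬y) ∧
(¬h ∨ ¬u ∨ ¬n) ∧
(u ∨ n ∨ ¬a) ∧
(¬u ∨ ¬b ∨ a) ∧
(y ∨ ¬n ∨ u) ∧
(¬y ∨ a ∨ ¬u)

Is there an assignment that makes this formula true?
No

No, the formula is not satisfiable.

No assignment of truth values to the variables can make all 26 clauses true simultaneously.

The formula is UNSAT (unsatisfiable).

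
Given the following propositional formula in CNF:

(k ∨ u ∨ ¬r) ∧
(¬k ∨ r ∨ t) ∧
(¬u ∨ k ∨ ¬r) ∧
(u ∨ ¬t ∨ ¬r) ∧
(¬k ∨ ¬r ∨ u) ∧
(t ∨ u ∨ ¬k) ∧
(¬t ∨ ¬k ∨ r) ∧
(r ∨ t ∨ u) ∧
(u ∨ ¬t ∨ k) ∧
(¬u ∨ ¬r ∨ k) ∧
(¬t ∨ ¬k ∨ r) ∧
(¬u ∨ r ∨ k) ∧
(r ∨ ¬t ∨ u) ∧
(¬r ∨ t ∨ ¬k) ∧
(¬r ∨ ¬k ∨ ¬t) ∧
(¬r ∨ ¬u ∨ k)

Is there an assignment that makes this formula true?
No

No, the formula is not satisfiable.

No assignment of truth values to the variables can make all 16 clauses true simultaneously.

The formula is UNSAT (unsatisfiable).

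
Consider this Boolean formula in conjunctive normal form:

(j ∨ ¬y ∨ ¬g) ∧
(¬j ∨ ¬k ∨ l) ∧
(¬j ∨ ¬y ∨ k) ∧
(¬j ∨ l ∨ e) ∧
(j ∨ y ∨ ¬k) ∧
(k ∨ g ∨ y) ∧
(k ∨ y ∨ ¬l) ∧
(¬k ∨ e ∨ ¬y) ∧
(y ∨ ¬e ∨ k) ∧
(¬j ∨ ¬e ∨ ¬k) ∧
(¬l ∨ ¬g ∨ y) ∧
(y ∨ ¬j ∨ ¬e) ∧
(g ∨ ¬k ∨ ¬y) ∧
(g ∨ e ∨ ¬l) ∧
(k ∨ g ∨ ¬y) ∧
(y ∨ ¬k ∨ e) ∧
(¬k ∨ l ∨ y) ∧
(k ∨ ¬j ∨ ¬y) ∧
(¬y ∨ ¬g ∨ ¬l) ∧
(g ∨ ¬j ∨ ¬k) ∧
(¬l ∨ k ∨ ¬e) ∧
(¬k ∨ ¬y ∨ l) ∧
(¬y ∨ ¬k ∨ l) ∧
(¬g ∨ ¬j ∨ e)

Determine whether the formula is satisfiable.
Yes

Yes, the formula is satisfiable.

One satisfying assignment is: k=False, l=False, e=False, g=True, j=False, y=False

Verification: With this assignment, all 24 clauses evaluate to true.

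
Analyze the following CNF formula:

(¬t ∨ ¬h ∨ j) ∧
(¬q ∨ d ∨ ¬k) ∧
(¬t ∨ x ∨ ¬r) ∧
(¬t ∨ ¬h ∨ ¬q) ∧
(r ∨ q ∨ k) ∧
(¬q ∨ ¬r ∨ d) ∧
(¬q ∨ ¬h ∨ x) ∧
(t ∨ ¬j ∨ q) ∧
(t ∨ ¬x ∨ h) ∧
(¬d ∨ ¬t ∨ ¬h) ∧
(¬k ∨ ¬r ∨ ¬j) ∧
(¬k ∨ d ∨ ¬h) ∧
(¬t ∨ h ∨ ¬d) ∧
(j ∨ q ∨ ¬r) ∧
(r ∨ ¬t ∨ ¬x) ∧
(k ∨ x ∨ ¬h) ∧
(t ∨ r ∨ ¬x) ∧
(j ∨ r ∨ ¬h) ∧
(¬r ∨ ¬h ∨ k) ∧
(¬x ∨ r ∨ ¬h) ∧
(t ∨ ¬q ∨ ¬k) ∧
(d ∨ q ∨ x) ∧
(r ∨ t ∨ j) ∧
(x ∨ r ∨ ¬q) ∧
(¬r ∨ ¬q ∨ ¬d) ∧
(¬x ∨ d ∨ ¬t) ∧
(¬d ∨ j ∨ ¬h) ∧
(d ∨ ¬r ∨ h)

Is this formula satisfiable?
No

No, the formula is not satisfiable.

No assignment of truth values to the variables can make all 28 clauses true simultaneously.

The formula is UNSAT (unsatisfiable).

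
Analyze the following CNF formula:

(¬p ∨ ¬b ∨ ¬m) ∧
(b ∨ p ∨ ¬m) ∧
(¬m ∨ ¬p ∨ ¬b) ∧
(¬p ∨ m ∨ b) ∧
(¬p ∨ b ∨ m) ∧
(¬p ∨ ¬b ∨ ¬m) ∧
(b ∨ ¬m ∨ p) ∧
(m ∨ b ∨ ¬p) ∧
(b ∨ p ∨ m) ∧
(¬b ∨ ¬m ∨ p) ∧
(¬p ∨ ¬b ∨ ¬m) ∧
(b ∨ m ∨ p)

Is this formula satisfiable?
Yes

Yes, the formula is satisfiable.

One satisfying assignment is: b=False, p=True, m=True

Verification: With this assignment, all 12 clauses evaluate to true.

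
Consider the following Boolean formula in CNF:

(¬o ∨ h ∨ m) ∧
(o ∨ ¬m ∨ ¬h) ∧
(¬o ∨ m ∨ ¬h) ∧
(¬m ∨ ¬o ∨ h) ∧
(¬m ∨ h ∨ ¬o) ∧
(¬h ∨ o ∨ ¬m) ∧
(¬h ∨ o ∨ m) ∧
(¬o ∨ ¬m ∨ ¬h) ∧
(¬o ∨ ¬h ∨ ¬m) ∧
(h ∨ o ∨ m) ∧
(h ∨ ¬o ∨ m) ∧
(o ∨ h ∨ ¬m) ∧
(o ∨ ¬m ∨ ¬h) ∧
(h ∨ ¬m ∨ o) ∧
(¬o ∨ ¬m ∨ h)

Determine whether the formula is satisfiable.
No

No, the formula is not satisfiable.

No assignment of truth values to the variables can make all 15 clauses true simultaneously.

The formula is UNSAT (unsatisfiable).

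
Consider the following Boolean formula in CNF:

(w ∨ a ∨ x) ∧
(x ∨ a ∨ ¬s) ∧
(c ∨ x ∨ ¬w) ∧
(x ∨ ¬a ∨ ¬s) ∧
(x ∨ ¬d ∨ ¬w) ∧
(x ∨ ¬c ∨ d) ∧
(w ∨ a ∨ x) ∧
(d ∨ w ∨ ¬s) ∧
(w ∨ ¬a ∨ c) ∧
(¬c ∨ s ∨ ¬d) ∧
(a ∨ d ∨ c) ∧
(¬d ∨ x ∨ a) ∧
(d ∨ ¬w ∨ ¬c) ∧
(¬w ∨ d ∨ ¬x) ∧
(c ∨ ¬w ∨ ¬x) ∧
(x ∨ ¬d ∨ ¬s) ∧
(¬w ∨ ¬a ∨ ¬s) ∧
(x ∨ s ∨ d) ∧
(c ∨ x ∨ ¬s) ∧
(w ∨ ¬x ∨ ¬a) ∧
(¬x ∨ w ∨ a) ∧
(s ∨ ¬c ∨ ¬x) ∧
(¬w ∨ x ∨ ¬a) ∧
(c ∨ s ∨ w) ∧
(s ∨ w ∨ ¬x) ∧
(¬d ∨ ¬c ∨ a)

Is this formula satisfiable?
No

No, the formula is not satisfiable.

No assignment of truth values to the variables can make all 26 clauses true simultaneously.

The formula is UNSAT (unsatisfiable).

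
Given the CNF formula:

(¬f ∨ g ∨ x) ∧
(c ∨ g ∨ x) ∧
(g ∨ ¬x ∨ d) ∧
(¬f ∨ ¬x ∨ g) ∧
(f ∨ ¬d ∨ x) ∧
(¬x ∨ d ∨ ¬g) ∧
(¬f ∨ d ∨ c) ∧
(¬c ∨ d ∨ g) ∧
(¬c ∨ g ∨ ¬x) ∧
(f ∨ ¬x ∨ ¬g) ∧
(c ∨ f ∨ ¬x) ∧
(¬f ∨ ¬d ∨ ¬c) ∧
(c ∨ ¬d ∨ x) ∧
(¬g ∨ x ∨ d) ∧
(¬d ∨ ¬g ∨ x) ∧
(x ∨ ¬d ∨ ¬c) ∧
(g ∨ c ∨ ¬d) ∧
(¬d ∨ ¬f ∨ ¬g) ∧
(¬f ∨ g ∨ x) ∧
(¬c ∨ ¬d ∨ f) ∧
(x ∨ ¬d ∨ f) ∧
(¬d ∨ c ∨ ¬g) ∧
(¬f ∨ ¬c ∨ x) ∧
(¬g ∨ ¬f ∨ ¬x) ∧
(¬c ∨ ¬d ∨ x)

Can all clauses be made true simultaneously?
No

No, the formula is not satisfiable.

No assignment of truth values to the variables can make all 25 clauses true simultaneously.

The formula is UNSAT (unsatisfiable).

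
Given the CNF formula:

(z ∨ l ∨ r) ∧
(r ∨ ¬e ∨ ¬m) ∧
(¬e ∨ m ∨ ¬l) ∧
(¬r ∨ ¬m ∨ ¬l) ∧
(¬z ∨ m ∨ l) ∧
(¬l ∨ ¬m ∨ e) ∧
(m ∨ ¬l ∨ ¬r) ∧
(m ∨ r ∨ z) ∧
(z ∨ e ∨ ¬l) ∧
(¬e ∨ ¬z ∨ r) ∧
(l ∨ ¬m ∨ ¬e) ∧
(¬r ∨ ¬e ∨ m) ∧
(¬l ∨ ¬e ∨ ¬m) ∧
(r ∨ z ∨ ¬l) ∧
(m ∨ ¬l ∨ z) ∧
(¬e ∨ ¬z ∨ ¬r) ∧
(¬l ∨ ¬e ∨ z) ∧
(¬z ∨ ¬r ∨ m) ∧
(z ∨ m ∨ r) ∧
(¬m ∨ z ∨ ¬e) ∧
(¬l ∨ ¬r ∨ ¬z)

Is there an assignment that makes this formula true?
Yes

Yes, the formula is satisfiable.

One satisfying assignment is: l=False, r=True, m=False, e=False, z=False

Verification: With this assignment, all 21 clauses evaluate to true.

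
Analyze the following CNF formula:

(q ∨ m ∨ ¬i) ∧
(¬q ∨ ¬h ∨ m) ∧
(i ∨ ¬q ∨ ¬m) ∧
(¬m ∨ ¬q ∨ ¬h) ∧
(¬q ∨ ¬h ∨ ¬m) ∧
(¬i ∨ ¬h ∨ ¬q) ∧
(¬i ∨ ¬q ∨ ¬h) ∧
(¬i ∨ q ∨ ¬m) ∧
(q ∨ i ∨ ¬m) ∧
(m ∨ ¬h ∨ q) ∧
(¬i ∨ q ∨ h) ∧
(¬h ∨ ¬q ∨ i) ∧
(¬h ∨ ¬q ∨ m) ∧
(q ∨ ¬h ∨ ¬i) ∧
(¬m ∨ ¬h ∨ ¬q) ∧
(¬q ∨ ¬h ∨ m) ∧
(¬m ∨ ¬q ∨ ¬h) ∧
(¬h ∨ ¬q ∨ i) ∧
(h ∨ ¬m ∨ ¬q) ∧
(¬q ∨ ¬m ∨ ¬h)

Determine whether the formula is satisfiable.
Yes

Yes, the formula is satisfiable.

One satisfying assignment is: q=False, h=False, m=False, i=False

Verification: With this assignment, all 20 clauses evaluate to true.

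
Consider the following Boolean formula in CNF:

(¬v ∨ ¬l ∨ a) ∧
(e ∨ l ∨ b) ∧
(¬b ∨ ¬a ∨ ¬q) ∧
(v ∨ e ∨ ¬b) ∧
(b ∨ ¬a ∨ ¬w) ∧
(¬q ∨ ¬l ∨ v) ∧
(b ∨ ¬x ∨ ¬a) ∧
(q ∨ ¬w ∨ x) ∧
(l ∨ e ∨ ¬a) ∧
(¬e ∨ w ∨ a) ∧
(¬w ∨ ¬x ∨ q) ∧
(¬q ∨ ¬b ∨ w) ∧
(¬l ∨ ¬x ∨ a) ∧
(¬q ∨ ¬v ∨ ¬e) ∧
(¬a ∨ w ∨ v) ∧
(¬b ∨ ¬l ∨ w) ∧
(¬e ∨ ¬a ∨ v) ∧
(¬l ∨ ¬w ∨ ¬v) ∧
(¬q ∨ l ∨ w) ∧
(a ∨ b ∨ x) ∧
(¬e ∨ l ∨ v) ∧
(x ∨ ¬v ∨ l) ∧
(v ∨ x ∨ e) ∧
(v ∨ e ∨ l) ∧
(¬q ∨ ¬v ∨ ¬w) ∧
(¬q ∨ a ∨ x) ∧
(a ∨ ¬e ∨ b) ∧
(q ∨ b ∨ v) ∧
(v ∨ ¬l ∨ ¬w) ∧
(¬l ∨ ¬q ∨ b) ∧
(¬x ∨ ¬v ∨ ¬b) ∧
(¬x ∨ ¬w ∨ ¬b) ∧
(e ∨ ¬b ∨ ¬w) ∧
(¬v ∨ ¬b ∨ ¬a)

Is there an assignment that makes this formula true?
Yes

Yes, the formula is satisfiable.

One satisfying assignment is: b=False, x=False, v=True, a=True, e=False, w=False, l=True, q=False

Verification: With this assignment, all 34 clauses evaluate to true.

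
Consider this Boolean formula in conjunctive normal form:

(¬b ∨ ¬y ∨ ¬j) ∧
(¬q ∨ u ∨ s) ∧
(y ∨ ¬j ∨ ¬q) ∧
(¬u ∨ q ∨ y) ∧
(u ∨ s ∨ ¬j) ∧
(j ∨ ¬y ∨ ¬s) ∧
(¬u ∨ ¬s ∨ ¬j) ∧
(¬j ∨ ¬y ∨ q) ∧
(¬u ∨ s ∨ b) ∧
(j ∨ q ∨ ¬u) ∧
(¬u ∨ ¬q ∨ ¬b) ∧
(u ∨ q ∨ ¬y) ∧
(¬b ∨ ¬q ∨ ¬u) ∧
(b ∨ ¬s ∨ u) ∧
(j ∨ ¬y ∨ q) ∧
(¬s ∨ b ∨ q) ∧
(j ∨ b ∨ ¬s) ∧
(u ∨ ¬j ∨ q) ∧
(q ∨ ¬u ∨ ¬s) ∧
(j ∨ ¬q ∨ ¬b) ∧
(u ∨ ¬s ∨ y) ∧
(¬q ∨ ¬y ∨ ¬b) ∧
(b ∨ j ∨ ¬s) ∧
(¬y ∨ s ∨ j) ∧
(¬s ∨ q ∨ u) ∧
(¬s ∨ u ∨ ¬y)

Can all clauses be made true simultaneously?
Yes

Yes, the formula is satisfiable.

One satisfying assignment is: y=False, s=False, u=False, q=False, b=False, j=False

Verification: With this assignment, all 26 clauses evaluate to true.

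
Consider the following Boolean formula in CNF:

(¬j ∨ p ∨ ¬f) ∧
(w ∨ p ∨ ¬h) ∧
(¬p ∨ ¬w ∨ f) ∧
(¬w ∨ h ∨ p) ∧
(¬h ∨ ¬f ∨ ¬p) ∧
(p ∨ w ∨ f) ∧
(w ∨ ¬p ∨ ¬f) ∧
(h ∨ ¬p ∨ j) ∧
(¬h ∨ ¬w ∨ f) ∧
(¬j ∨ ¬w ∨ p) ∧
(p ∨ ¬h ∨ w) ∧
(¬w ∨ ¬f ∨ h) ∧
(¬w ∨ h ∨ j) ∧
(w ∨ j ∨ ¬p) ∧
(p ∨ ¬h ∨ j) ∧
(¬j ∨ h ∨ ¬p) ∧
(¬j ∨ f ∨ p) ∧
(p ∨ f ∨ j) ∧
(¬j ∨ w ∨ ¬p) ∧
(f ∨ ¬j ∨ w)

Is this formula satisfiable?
Yes

Yes, the formula is satisfiable.

One satisfying assignment is: h=False, p=False, j=False, f=True, w=False

Verification: With this assignment, all 20 clauses evaluate to true.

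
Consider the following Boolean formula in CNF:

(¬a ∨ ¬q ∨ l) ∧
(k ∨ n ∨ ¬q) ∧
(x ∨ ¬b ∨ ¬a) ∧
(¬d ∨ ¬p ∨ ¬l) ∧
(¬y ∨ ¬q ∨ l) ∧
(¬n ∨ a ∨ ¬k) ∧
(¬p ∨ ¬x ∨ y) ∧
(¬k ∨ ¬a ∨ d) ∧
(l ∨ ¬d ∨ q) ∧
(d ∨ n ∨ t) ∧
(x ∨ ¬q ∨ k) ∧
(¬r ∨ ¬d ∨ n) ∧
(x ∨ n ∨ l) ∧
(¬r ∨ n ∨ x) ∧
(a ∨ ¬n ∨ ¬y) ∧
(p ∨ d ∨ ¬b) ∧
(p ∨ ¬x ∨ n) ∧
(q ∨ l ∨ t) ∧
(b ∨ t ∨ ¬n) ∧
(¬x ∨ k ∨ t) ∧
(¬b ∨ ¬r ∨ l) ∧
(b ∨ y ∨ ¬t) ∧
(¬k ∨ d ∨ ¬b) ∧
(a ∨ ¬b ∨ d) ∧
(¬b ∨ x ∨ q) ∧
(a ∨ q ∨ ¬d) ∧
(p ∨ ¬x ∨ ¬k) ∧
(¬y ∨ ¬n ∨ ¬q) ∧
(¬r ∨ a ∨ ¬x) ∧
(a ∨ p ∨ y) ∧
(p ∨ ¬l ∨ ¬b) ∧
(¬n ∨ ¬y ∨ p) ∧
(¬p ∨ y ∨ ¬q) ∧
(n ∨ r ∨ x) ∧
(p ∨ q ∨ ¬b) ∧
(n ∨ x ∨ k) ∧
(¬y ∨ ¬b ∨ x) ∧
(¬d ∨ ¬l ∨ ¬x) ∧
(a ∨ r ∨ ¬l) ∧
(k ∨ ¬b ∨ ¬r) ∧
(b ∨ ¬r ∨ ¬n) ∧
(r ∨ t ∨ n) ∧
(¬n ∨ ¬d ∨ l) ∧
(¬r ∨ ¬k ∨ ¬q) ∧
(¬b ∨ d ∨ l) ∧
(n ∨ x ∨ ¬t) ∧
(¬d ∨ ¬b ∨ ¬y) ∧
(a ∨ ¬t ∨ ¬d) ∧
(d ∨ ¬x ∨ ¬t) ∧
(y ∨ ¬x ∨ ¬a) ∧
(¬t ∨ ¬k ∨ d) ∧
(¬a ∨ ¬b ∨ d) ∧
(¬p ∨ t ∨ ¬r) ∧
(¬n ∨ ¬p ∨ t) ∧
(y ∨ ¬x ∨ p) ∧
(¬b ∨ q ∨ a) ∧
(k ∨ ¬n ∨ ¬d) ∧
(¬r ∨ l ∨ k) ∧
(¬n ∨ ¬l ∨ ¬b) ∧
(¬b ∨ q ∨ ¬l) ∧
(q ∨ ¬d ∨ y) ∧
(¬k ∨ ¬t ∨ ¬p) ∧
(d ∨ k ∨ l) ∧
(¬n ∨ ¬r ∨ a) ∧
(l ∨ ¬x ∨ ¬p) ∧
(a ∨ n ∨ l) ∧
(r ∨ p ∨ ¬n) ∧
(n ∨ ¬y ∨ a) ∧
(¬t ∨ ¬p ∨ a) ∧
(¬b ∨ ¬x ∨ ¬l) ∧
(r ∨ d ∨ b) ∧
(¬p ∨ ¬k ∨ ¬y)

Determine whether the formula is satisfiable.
No

No, the formula is not satisfiable.

No assignment of truth values to the variables can make all 72 clauses true simultaneously.

The formula is UNSAT (unsatisfiable).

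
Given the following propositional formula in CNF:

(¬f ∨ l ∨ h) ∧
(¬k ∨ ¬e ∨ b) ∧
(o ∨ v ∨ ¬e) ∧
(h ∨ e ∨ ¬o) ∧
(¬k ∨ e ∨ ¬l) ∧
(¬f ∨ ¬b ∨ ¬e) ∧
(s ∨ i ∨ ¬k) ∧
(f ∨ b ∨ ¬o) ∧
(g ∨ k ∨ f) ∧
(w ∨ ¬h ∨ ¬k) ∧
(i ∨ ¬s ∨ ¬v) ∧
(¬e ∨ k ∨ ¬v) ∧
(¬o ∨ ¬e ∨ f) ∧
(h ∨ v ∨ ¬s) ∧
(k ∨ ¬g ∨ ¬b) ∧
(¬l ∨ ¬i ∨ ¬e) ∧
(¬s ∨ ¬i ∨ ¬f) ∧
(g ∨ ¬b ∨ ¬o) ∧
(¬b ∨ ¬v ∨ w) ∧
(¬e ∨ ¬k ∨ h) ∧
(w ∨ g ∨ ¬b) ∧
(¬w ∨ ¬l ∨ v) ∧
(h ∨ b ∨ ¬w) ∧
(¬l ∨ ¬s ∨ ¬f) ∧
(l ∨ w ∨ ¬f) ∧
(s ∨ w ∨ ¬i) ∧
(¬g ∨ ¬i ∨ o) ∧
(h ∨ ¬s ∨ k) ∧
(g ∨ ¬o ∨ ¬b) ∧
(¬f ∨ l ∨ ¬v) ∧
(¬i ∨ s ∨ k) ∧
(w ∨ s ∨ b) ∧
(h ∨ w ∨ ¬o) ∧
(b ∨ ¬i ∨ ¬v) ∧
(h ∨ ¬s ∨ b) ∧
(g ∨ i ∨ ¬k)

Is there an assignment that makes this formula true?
Yes

Yes, the formula is satisfiable.

One satisfying assignment is: w=False, v=False, i=False, o=False, f=False, e=False, b=False, l=True, h=True, s=True, k=False, g=True

Verification: With this assignment, all 36 clauses evaluate to true.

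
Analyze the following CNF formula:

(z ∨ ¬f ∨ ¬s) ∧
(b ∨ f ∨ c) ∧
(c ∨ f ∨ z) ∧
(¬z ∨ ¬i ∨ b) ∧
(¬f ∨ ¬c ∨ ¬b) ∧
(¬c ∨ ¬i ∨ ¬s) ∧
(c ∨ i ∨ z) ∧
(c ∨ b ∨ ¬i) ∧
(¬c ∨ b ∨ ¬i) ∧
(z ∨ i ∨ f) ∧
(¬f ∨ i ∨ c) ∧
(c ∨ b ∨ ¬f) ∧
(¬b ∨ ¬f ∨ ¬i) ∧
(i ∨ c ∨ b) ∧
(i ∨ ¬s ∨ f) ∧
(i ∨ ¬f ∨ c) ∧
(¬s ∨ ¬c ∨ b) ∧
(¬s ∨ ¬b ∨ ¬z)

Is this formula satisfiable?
Yes

Yes, the formula is satisfiable.

One satisfying assignment is: s=False, c=False, b=True, f=False, i=False, z=True

Verification: With this assignment, all 18 clauses evaluate to true.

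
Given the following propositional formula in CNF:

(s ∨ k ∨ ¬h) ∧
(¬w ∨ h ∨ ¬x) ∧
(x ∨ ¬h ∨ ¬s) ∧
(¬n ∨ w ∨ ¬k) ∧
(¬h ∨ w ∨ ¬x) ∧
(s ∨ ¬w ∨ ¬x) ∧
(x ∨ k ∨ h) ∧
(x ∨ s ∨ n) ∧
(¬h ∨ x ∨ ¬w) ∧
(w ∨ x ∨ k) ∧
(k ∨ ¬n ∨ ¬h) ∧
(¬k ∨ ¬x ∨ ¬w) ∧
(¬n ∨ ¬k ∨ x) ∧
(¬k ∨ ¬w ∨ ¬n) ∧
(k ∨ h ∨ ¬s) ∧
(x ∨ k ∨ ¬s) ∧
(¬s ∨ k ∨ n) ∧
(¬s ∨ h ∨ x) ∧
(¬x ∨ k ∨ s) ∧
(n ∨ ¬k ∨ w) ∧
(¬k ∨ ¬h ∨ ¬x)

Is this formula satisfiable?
No

No, the formula is not satisfiable.

No assignment of truth values to the variables can make all 21 clauses true simultaneously.

The formula is UNSAT (unsatisfiable).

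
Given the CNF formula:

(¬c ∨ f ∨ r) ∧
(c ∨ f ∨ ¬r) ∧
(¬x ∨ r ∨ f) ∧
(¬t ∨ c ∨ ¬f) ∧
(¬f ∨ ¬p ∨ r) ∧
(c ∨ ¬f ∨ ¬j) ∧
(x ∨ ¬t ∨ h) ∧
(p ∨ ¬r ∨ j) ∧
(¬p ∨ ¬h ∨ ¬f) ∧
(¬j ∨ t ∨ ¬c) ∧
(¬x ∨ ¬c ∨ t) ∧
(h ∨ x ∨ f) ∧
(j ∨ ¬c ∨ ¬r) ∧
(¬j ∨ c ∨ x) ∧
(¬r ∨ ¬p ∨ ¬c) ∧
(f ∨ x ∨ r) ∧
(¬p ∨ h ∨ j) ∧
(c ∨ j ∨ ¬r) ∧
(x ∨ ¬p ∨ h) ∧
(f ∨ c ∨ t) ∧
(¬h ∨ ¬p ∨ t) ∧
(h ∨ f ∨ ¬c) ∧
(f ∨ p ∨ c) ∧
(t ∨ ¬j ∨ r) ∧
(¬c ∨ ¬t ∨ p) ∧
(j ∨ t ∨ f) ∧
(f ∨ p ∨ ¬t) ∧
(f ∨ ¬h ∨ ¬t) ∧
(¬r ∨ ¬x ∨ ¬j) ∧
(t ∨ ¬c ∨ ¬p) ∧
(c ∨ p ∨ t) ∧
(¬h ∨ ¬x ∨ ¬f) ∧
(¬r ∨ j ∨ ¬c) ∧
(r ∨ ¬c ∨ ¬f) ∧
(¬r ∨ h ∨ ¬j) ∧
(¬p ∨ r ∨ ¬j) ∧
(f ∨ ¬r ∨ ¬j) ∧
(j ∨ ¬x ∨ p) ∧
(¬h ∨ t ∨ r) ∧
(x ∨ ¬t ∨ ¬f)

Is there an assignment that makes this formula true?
No

No, the formula is not satisfiable.

No assignment of truth values to the variables can make all 40 clauses true simultaneously.

The formula is UNSAT (unsatisfiable).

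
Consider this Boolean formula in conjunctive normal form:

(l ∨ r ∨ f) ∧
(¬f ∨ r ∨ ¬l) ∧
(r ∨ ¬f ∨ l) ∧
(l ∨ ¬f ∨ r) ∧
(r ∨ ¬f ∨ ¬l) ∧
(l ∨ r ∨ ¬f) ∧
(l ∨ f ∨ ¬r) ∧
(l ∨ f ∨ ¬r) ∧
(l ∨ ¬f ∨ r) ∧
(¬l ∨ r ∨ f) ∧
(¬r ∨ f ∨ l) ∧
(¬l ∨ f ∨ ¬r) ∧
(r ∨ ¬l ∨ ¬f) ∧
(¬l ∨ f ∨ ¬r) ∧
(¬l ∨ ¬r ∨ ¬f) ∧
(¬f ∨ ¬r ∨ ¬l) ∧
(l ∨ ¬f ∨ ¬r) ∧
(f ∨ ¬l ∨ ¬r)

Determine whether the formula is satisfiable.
No

No, the formula is not satisfiable.

No assignment of truth values to the variables can make all 18 clauses true simultaneously.

The formula is UNSAT (unsatisfiable).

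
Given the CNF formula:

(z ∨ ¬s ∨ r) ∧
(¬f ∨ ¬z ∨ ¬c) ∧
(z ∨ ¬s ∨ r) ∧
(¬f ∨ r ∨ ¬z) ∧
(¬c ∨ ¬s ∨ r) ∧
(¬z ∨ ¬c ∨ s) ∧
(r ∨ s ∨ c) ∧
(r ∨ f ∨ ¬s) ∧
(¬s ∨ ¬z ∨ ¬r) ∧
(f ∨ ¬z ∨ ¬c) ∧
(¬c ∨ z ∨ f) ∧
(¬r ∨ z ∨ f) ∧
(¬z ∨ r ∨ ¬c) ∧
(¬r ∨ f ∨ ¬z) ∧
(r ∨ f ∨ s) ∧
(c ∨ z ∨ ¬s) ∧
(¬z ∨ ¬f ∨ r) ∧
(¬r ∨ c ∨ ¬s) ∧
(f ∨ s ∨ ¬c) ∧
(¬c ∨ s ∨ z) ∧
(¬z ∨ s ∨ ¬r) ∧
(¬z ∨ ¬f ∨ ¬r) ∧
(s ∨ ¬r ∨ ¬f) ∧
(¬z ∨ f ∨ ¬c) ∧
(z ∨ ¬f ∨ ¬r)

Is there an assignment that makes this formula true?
No

No, the formula is not satisfiable.

No assignment of truth values to the variables can make all 25 clauses true simultaneously.

The formula is UNSAT (unsatisfiable).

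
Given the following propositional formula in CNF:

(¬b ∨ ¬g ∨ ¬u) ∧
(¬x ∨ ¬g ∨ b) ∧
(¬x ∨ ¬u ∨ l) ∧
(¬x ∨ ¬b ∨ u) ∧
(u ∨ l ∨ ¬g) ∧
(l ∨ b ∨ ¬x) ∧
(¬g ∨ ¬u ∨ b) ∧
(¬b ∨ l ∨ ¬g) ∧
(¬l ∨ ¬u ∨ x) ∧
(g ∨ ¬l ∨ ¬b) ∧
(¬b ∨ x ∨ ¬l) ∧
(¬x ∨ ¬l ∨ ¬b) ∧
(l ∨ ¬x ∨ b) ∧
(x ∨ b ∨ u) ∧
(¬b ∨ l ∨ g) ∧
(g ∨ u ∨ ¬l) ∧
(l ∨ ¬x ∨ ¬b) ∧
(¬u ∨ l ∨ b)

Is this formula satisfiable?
Yes

Yes, the formula is satisfiable.

One satisfying assignment is: x=True, l=True, u=True, g=False, b=False

Verification: With this assignment, all 18 clauses evaluate to true.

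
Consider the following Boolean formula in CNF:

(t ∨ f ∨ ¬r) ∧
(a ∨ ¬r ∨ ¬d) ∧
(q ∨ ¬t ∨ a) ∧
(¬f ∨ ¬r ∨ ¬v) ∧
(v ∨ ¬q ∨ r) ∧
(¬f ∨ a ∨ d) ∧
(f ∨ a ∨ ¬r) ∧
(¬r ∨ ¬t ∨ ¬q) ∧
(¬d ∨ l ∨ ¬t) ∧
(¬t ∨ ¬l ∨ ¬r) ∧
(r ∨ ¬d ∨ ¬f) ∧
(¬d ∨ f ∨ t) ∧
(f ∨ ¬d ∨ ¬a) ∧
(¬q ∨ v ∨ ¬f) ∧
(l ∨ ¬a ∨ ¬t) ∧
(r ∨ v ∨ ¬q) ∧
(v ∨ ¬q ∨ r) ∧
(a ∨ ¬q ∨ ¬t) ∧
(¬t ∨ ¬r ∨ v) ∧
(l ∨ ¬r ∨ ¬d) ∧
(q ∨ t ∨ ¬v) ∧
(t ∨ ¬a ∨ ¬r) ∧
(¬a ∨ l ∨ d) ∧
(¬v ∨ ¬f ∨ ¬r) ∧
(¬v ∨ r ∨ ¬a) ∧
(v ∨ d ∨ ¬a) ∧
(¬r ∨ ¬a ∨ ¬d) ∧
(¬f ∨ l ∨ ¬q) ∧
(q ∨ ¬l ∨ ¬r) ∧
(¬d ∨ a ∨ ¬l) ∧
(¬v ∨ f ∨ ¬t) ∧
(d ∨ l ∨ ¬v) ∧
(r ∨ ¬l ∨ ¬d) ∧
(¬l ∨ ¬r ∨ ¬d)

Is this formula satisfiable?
Yes

Yes, the formula is satisfiable.

One satisfying assignment is: v=False, a=False, f=False, d=False, t=False, q=False, l=False, r=False

Verification: With this assignment, all 34 clauses evaluate to true.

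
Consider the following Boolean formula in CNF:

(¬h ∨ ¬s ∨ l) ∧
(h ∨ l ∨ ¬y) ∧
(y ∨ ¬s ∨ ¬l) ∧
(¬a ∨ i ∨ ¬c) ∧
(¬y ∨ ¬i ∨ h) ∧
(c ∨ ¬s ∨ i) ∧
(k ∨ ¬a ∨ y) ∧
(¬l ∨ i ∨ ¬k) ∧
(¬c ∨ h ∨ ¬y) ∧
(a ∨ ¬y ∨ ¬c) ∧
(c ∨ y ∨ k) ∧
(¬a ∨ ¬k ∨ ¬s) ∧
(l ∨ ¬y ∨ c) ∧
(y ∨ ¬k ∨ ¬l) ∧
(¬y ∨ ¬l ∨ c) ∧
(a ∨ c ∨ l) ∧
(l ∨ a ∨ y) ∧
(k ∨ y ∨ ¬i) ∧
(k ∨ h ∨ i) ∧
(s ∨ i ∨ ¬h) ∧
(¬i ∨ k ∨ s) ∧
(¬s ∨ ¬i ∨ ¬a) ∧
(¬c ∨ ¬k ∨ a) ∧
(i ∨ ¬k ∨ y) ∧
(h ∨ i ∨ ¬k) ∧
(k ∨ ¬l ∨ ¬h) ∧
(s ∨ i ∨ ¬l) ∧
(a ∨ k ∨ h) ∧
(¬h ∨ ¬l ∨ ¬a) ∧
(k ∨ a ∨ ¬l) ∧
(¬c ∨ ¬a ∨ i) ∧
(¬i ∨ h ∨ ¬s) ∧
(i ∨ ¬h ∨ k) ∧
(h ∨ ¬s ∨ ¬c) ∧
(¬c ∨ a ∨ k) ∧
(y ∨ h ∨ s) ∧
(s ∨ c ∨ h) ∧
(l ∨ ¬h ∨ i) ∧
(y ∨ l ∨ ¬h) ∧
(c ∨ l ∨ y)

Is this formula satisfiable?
Yes

Yes, the formula is satisfiable.

One satisfying assignment is: k=True, l=False, h=True, s=False, i=True, c=True, y=True, a=True

Verification: With this assignment, all 40 clauses evaluate to true.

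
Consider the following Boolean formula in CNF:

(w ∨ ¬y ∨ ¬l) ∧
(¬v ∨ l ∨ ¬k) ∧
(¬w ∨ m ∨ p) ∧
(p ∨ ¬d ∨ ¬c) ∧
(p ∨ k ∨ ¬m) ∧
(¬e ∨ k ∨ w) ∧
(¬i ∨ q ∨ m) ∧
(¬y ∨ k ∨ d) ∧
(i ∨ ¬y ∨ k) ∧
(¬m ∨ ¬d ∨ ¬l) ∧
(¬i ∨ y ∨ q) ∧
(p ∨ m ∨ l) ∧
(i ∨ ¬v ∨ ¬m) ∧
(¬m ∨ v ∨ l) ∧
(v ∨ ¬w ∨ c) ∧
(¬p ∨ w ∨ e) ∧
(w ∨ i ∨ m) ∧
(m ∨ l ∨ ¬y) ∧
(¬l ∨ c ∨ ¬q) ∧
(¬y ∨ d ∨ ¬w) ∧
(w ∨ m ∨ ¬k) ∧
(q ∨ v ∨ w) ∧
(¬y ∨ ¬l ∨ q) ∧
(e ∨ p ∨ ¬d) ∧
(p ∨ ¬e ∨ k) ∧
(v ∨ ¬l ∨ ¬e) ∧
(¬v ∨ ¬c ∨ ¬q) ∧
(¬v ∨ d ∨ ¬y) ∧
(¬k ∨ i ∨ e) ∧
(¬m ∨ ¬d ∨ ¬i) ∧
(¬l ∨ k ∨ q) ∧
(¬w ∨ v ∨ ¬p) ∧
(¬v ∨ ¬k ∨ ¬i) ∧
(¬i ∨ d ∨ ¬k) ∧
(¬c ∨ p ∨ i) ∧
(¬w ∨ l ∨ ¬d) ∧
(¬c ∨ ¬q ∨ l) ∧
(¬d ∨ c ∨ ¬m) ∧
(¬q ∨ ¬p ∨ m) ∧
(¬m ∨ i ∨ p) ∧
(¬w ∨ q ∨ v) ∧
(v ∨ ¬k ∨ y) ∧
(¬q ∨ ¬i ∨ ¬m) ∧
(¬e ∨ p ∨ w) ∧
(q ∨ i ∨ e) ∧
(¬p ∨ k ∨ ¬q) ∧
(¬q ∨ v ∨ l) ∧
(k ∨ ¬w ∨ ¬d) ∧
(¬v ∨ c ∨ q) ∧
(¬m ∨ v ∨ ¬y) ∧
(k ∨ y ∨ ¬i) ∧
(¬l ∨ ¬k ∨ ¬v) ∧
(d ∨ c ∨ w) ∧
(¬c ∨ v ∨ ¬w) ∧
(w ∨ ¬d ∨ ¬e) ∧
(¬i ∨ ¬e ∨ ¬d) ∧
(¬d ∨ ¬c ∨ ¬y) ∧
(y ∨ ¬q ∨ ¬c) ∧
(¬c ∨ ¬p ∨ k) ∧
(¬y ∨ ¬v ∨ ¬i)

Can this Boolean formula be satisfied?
No

No, the formula is not satisfiable.

No assignment of truth values to the variables can make all 60 clauses true simultaneously.

The formula is UNSAT (unsatisfiable).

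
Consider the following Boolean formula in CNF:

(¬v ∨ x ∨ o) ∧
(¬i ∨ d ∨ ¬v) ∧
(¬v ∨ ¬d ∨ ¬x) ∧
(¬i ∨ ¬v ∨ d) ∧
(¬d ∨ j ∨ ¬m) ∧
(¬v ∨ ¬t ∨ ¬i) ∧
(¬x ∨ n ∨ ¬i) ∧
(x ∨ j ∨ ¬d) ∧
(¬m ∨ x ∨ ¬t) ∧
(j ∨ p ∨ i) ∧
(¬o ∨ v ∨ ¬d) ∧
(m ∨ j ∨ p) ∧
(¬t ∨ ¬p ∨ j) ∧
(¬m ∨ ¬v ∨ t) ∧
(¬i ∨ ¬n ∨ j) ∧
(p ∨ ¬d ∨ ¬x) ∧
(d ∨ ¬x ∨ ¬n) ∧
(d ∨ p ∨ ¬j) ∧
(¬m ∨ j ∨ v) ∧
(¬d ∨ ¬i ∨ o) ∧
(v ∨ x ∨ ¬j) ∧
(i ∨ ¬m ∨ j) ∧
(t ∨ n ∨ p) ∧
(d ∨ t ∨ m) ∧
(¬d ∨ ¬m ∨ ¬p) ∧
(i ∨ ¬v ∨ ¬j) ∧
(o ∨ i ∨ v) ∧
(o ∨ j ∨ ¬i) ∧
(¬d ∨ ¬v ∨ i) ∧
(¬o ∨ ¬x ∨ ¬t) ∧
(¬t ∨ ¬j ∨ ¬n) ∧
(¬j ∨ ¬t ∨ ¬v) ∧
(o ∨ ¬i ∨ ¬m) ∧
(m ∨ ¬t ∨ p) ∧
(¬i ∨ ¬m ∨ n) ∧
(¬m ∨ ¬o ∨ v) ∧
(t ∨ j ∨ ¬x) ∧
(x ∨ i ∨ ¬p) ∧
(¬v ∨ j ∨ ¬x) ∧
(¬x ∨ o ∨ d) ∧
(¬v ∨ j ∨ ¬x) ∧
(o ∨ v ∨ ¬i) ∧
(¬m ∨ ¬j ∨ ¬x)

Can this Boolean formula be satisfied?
Yes

Yes, the formula is satisfiable.

One satisfying assignment is: x=False, j=True, d=True, o=True, n=True, t=False, v=True, m=False, p=False, i=True

Verification: With this assignment, all 43 clauses evaluate to true.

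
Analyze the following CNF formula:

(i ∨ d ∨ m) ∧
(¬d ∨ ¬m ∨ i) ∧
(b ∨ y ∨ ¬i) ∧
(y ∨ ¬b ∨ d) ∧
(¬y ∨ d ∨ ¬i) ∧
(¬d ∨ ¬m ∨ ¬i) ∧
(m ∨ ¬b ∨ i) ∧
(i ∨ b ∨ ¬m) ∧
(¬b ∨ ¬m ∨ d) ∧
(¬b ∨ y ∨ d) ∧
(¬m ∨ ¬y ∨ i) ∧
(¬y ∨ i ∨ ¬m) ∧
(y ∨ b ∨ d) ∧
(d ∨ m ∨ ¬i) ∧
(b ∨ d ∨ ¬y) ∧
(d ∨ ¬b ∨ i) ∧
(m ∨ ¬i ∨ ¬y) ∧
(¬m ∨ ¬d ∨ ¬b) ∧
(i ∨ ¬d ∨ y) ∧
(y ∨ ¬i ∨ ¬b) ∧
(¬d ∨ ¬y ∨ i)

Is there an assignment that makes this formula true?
No

No, the formula is not satisfiable.

No assignment of truth values to the variables can make all 21 clauses true simultaneously.

The formula is UNSAT (unsatisfiable).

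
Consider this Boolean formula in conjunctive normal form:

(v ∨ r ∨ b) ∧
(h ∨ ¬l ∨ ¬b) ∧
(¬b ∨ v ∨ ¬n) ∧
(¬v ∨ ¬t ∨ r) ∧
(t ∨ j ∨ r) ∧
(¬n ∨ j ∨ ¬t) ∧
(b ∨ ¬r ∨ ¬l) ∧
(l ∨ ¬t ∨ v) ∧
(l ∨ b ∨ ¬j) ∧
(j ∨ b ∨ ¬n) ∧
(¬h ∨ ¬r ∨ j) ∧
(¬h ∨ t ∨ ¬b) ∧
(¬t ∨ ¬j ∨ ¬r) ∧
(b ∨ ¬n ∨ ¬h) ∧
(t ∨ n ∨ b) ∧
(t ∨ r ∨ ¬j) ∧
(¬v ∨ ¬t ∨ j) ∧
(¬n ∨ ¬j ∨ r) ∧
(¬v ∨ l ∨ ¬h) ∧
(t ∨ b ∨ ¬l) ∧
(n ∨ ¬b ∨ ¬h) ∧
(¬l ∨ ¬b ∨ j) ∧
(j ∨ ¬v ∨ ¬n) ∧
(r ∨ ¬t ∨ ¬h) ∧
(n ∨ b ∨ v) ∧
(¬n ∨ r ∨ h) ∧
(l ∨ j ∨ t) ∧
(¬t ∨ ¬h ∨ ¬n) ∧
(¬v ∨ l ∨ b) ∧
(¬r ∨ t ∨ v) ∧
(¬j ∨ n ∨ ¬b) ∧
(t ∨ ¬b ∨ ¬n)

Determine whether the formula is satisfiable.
No

No, the formula is not satisfiable.

No assignment of truth values to the variables can make all 32 clauses true simultaneously.

The formula is UNSAT (unsatisfiable).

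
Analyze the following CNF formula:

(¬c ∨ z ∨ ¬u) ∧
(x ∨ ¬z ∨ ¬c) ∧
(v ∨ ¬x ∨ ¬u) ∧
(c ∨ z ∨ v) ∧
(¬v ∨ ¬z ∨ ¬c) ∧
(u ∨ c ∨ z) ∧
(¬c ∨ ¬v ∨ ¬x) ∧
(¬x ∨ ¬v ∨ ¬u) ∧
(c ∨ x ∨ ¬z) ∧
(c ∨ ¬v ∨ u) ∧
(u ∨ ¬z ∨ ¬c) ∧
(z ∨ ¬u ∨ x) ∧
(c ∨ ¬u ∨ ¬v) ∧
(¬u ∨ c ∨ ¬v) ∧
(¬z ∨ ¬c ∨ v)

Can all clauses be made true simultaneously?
Yes

Yes, the formula is satisfiable.

One satisfying assignment is: v=False, c=True, x=False, z=False, u=False

Verification: With this assignment, all 15 clauses evaluate to true.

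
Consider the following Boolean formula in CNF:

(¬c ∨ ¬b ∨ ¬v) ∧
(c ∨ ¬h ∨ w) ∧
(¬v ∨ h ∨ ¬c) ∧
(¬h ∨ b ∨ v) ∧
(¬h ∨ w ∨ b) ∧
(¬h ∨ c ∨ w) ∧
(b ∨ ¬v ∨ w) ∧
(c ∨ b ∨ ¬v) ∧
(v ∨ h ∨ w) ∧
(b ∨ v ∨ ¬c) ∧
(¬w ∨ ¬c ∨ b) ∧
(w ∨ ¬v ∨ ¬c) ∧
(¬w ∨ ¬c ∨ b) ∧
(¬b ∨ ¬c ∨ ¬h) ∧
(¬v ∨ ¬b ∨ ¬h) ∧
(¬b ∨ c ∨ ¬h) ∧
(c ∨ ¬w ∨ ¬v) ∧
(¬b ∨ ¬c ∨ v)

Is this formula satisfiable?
Yes

Yes, the formula is satisfiable.

One satisfying assignment is: b=False, c=False, w=True, h=False, v=False

Verification: With this assignment, all 18 clauses evaluate to true.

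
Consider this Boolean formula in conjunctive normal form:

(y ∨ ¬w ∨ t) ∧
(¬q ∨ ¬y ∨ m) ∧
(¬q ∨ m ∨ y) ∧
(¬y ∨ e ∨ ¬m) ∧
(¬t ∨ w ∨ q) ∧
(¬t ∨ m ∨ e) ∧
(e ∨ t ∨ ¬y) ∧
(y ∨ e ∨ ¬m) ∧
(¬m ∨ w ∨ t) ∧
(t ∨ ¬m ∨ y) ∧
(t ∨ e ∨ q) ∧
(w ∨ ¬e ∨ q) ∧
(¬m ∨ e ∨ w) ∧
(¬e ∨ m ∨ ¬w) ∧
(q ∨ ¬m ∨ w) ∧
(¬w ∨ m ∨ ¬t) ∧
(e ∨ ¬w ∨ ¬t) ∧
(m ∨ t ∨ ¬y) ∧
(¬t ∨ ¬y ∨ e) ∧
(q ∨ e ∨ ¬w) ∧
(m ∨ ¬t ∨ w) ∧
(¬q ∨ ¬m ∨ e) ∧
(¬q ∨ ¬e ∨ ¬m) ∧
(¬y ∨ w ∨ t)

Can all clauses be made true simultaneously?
Yes

Yes, the formula is satisfiable.

One satisfying assignment is: q=False, t=True, m=True, w=True, e=True, y=False

Verification: With this assignment, all 24 clauses evaluate to true.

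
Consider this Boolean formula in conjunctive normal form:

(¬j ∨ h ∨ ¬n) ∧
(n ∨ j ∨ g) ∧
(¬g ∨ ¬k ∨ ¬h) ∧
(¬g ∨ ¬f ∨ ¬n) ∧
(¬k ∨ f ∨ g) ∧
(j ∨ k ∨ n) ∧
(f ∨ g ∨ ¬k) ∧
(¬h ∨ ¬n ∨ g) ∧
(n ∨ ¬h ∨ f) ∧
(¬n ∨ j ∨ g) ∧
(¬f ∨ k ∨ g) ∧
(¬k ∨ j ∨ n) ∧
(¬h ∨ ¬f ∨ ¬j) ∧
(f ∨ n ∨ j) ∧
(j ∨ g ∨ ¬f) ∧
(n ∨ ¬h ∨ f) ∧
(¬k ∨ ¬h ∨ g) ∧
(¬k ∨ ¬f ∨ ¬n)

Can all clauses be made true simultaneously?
Yes

Yes, the formula is satisfiable.

One satisfying assignment is: n=False, h=False, k=False, g=False, j=True, f=False

Verification: With this assignment, all 18 clauses evaluate to true.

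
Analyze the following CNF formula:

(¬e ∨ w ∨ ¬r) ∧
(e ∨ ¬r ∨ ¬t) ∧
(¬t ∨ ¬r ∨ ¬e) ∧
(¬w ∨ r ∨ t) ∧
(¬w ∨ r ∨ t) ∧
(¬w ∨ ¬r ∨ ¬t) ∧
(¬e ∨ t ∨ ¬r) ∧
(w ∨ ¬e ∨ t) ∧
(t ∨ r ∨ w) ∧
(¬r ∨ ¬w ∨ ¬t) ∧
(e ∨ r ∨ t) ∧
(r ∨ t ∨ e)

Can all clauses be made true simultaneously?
Yes

Yes, the formula is satisfiable.

One satisfying assignment is: r=True, t=False, w=False, e=False

Verification: With this assignment, all 12 clauses evaluate to true.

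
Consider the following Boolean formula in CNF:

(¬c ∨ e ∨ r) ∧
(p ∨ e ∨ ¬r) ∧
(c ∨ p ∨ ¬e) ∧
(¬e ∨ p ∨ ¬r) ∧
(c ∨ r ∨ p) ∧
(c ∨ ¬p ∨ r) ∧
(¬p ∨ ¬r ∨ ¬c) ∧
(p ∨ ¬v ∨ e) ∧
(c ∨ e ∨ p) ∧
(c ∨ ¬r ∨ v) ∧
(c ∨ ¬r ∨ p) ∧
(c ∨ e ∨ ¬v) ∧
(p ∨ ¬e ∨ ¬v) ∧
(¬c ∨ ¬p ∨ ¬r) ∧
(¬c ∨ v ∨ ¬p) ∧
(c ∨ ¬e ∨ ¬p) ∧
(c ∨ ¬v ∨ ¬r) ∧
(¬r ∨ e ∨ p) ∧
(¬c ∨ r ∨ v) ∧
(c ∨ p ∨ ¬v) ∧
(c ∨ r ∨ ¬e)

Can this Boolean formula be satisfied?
Yes

Yes, the formula is satisfiable.

One satisfying assignment is: p=True, e=True, v=True, c=True, r=False

Verification: With this assignment, all 21 clauses evaluate to true.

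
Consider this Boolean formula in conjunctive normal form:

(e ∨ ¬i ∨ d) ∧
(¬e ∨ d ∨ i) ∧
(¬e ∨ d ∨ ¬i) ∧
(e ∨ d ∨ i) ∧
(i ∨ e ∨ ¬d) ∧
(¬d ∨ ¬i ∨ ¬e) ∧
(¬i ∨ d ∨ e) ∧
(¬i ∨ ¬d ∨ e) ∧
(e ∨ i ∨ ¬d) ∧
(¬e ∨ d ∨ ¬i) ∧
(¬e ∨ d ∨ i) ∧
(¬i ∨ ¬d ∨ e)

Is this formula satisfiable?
Yes

Yes, the formula is satisfiable.

One satisfying assignment is: d=True, e=True, i=False

Verification: With this assignment, all 12 clauses evaluate to true.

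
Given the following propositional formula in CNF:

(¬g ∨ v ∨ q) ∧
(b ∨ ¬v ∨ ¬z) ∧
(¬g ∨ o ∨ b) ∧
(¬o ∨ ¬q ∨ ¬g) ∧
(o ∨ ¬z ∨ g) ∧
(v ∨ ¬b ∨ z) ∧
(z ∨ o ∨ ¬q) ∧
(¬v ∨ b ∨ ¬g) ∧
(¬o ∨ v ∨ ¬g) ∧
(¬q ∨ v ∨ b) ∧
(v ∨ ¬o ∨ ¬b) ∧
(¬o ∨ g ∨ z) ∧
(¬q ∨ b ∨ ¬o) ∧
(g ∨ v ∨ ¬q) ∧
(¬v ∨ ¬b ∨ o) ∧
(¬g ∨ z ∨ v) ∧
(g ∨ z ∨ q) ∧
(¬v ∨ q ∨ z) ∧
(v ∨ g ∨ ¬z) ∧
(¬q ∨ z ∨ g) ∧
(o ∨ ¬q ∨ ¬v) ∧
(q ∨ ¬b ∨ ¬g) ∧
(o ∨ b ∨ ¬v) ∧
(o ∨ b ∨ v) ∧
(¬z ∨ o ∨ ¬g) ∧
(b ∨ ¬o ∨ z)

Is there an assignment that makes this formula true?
Yes

Yes, the formula is satisfiable.

One satisfying assignment is: o=True, b=True, v=True, g=False, q=False, z=True

Verification: With this assignment, all 26 clauses evaluate to true.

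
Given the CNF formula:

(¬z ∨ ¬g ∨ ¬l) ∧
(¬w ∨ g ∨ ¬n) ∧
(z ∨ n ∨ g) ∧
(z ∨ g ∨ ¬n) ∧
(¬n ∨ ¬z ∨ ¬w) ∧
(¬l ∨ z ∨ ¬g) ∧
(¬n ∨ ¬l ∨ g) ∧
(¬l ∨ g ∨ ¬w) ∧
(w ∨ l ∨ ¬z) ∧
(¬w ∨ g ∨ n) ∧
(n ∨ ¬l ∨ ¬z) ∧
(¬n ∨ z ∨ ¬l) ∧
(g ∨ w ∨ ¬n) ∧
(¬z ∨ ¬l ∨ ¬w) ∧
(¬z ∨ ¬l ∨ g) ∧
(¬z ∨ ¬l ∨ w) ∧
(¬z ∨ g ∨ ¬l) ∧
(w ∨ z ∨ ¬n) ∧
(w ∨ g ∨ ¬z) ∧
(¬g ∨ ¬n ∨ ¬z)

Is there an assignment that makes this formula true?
Yes

Yes, the formula is satisfiable.

One satisfying assignment is: l=False, w=False, g=True, z=False, n=False

Verification: With this assignment, all 20 clauses evaluate to true.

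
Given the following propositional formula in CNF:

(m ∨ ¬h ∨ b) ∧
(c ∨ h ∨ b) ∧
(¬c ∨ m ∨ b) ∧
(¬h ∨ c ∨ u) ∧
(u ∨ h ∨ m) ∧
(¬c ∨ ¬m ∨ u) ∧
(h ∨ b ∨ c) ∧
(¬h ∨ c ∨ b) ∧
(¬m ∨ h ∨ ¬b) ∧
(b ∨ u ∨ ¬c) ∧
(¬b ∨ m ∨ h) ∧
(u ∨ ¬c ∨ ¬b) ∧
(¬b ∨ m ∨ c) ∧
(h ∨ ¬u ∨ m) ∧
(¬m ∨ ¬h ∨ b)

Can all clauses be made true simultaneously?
Yes

Yes, the formula is satisfiable.

One satisfying assignment is: b=True, u=True, m=False, c=True, h=True

Verification: With this assignment, all 15 clauses evaluate to true.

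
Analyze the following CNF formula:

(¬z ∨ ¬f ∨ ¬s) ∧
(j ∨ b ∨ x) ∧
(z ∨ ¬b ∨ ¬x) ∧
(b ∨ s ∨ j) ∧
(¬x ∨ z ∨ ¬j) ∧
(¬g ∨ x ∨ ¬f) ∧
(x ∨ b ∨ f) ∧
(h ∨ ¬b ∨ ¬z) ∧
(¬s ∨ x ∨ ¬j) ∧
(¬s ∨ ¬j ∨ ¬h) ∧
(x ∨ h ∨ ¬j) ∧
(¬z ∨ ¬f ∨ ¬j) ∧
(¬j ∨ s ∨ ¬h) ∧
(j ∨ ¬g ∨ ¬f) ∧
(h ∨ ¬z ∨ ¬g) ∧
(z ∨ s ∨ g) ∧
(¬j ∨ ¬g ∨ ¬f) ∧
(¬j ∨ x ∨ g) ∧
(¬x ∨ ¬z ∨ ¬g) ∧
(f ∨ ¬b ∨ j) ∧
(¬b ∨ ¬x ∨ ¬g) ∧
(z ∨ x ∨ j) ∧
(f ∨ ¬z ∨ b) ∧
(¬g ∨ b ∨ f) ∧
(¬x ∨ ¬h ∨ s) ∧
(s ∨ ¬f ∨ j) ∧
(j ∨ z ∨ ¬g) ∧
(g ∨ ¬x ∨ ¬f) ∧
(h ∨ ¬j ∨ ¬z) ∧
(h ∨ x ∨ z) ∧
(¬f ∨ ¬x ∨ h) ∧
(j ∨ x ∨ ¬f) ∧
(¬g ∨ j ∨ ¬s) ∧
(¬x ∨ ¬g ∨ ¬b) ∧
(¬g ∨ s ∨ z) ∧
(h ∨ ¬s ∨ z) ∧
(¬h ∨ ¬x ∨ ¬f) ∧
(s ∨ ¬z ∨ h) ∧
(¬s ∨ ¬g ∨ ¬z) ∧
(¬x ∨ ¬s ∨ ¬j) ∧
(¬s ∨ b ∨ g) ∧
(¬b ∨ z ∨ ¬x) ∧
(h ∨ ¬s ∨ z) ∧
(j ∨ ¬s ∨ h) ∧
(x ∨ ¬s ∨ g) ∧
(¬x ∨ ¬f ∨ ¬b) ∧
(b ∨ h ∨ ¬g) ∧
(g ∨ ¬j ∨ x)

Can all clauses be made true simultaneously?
No

No, the formula is not satisfiable.

No assignment of truth values to the variables can make all 48 clauses true simultaneously.

The formula is UNSAT (unsatisfiable).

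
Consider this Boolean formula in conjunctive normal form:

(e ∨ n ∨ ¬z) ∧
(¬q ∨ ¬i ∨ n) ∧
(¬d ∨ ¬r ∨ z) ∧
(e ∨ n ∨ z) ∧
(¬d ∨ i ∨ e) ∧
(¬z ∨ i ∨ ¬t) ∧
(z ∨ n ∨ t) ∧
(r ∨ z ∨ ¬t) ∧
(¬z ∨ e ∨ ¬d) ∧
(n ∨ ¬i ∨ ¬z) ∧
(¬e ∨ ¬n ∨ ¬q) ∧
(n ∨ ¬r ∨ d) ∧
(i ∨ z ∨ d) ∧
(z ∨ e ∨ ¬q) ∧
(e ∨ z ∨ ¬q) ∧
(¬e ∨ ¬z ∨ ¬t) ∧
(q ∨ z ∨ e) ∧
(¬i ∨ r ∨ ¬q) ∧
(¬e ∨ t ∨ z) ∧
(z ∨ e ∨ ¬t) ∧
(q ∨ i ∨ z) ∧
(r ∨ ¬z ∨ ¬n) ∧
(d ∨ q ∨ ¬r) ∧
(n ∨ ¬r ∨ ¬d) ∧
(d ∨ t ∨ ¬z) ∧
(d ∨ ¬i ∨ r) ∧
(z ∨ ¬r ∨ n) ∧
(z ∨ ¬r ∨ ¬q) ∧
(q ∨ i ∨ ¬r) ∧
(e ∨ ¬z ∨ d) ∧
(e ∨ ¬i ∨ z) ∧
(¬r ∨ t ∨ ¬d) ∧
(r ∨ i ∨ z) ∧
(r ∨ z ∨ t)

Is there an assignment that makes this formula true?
Yes

Yes, the formula is satisfiable.

One satisfying assignment is: r=False, n=False, t=False, i=False, z=True, q=False, d=True, e=True

Verification: With this assignment, all 34 clauses evaluate to true.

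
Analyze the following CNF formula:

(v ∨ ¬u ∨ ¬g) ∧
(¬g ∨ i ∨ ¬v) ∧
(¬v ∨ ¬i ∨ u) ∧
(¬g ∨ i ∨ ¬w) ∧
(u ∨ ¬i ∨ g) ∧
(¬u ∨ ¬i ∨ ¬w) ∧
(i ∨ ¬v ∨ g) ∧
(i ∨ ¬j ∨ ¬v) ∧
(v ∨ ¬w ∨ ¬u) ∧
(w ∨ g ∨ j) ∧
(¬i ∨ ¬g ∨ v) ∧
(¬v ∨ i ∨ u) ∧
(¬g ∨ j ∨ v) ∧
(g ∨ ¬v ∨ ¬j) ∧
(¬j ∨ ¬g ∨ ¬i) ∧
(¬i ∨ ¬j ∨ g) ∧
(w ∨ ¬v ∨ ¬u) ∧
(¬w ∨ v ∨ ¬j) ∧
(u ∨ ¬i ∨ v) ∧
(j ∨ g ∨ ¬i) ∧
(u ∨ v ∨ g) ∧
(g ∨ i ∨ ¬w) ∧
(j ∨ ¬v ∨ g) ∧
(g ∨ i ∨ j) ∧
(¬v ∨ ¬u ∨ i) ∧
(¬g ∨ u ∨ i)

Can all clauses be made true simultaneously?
Yes

Yes, the formula is satisfiable.

One satisfying assignment is: v=False, i=False, g=False, w=False, j=True, u=True

Verification: With this assignment, all 26 clauses evaluate to true.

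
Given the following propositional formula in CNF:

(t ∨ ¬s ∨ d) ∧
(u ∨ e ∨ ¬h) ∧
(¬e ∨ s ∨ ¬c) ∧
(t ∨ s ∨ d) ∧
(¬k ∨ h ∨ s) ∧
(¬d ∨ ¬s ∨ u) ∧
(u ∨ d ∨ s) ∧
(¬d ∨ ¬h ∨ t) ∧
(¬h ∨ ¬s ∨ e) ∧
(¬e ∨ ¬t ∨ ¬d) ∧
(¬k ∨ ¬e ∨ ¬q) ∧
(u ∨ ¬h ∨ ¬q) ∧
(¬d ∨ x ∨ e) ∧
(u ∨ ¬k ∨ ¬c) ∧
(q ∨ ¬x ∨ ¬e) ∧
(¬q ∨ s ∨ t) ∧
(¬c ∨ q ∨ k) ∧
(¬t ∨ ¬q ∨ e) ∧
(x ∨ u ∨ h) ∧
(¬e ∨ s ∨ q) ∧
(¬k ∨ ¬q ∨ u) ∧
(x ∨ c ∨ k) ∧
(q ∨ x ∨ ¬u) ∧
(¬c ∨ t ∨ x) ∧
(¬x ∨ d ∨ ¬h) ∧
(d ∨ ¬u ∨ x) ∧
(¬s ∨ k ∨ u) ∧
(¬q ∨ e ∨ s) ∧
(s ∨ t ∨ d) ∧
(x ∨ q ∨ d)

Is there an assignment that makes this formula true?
Yes

Yes, the formula is satisfiable.

One satisfying assignment is: q=False, k=False, t=True, e=False, u=True, h=False, x=True, s=True, c=False, d=False

Verification: With this assignment, all 30 clauses evaluate to true.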